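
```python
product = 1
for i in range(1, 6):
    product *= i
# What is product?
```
Trace:
  product=1
  product=1, i=1
  product=2, i=2
  product=6, i=3
  product=24, i=4
  product=120, i=5

Final answer: 120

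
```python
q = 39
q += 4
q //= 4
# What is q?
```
Trace:
  q=39
  q=43
  q=10

Final answer: 10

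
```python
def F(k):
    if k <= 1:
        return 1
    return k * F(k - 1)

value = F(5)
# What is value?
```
Call trace:
F(k=5)
  F(k=4)
    F(k=3)
      F(k=2)
        F(k=1)
        -> return 1
      -> return 2
    -> return 6
  -> return 24
-> return 120

Final answer: 120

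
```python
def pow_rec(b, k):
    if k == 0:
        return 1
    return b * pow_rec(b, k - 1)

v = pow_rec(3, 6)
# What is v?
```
Call trace:
pow_rec(b=3, k=6)
  pow_rec(b=3, k=5)
    pow_rec(b=3, k=4)
      pow_rec(b=3, k=3)
        pow_rec(b=3, k=2)
          pow_rec(b=3, k=1)
            pow_rec(b=3, k=0)
            -> return 1
          -> return 3
        -> return 9
      -> return 27
    -> return 81
  -> return 243
-> return 729

Final answer: 729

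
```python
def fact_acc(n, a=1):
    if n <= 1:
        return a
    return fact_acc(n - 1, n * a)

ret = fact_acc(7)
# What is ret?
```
Call trace:
fact_acc(n=7, a=1)
  fact_acc(n=6, a=7)
    fact_acc(n=5, a=42)
      fact_acc(n=4, a=210)
        fact_acc(n=3, a=840)
          fact_acc(n=2, a=2520)
            fact_acc(n=1, a=5040)
            -> return 5040
          -> return 5040
        -> return 5040
      -> return 5040
    -> return 5040
  -> return 5040
-> return 5040

Final answer: 5040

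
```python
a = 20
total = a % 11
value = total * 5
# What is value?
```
Trace:
  a=20
  a=20, total=9
  a=20, total=9, value=45

Final answer: 45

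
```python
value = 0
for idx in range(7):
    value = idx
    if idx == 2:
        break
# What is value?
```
Trace:
  value=0
  value=0, idx=0
  value=1, idx=1
  value=2, idx=2

Final answer: 2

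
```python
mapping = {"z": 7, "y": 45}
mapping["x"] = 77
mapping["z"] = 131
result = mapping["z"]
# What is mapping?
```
Trace:
  mapping={'z': 7, 'y': 45}
  mapping={'z': 7, 'y': 45, 'x': 77}
  mapping={'z': 131, 'y': 45, 'x': 77}
  mapping={'z': 131, 'y': 45, 'x': 77}, result=131

Final answer: {'z': 131, 'y': 45, 'x': 77}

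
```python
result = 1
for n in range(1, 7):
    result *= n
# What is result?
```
Trace:
  result=1
  result=1, n=1
  result=2, n=2
  result=6, n=3
  result=24, n=4
  result=120, n=5
  result=720, n=6

Final answer: 720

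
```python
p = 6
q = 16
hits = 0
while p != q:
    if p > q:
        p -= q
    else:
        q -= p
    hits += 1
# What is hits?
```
Trace:
  p=6
  p=6, q=16
  p=6, q=16, hits=0
  p=6, q=10, hits=1
  p=6, q=4, hits=2
  p=2, q=4, hits=3
  p=2, q=2, hits=4

Final answer: 4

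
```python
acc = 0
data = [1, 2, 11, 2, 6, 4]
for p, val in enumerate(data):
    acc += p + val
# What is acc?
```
Trace:
  acc=0
  acc=1, p=0, val=1
  acc=4, p=1, val=2
  acc=17, p=2, val=11
  acc=22, p=3, val=2
  acc=32, p=4, val=6
  acc=41, p=5, val=4

Final answer: 41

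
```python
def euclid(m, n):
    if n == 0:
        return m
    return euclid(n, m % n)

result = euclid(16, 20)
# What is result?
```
Call trace:
euclid(m=16, n=20)
  euclid(m=20, n=16)
    euclid(m=16, n=4)
      euclid(m=4, n=0)
      -> return 4
    -> return 4
  -> return 4
-> return 4

Final answer: 4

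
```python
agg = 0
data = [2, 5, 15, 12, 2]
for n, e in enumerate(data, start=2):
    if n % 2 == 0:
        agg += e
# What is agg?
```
Trace:
  agg=0
  agg=2, n=2, e=2
  agg=2, n=3, e=5
  agg=17, n=4, e=15
  agg=17, n=5, e=12
  agg=19, n=6, e=2

Final answer: 19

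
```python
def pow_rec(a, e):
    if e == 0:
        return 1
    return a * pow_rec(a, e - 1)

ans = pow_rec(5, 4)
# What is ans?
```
Call trace:
pow_rec(a=5, e=4)
  pow_rec(a=5, e=3)
    pow_rec(a=5, e=2)
      pow_rec(a=5, e=1)
        pow_rec(a=5, e=0)
        -> return 1
      -> return 5
    -> return 25
  -> return 125
-> return 625

Final answer: 625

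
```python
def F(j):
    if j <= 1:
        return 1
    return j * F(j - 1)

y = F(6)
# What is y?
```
Call trace:
F(j=6)
  F(j=5)
    F(j=4)
      F(j=3)
        F(j=2)
          F(j=1)
          -> return 1
        -> return 2
      -> return 6
    -> return 24
  -> return 120
-> return 720

Final answer: 720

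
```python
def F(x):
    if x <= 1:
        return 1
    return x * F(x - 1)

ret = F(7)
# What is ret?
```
Call trace:
F(x=7)
  F(x=6)
    F(x=5)
      F(x=4)
        F(x=3)
          F(x=2)
            F(x=1)
            -> return 1
          -> return 2
        -> return 6
      -> return 24
    -> return 120
  -> return 720
-> return 5040

Final answer: 5040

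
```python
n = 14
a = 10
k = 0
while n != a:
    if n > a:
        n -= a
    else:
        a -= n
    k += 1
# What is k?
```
Trace:
  n=14
  n=14, a=10
  n=14, a=10, k=0
  n=4, a=10, k=1
  n=4, a=6, k=2
  n=4, a=2, k=3
  n=2, a=2, k=4

Final answer: 4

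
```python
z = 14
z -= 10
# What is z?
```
Trace:
  z=14
  z=4

Final answer: 4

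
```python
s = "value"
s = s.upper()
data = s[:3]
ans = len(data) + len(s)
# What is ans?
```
Trace:
  s='value'
  s='VALUE'
  s='VALUE', data='VAL'
  s='VALUE', data='VAL', ans=8

Final answer: 8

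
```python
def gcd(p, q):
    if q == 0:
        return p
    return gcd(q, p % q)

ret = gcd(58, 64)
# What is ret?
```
Call trace:
gcd(p=58, q=64)
  gcd(p=64, q=58)
    gcd(p=58, q=6)
      gcd(p=6, q=4)
        gcd(p=4, q=2)
          gcd(p=2, q=0)
          -> return 2
        -> return 2
      -> return 2
    -> return 2
  -> return 2
-> return 2

Final answer: 2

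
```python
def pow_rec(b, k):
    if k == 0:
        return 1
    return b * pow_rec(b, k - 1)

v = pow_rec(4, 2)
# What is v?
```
Call trace:
pow_rec(b=4, k=2)
  pow_rec(b=4, k=1)
    pow_rec(b=4, k=0)
    -> return 1
  -> return 4
-> return 16

Final answer: 16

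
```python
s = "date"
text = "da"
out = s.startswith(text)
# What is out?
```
Trace:
  s='date'
  s='date', text='da'
  s='date', text='da', out=True

Final answer: True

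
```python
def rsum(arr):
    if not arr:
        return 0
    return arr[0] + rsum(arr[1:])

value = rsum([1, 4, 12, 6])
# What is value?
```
Call trace:
rsum(arr=[1, 4, 12, 6])
  rsum(arr=[4, 12, 6])
    rsum(arr=[12, 6])
      rsum(arr=[6])
        rsum(arr=[])
        -> return 0
      -> return 6
    -> return 18
  -> return 22
-> return 23

Final answer: 23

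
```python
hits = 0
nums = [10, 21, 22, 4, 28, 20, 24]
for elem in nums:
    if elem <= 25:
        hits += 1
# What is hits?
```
Trace:
  hits=0
  hits=1, elem=10
  hits=2, elem=21
  hits=3, elem=22
  hits=4, elem=4
  hits=4, elem=28
  hits=5, elem=20
  hits=6, elem=24

Final answer: 6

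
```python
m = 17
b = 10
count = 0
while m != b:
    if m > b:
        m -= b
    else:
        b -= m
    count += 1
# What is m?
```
Trace:
  m=17
  m=17, b=10
  m=17, b=10, count=0
  m=7, b=10, count=1
  m=7, b=3, count=2
  m=4, b=3, count=3
  m=1, b=3, count=4
  m=1, b=2, count=5
  m=1, b=1, count=6

Final answer: 1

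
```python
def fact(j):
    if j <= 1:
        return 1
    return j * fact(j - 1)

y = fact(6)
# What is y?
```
Call trace:
fact(j=6)
  fact(j=5)
    fact(j=4)
      fact(j=3)
        fact(j=2)
          fact(j=1)
          -> return 1
        -> return 2
      -> return 6
    -> return 24
  -> return 120
-> return 720

Final answer: 720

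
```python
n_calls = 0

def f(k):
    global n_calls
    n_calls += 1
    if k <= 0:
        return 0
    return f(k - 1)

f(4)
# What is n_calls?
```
Call trace:
f(k=4)
  f(k=3)
    f(k=2)
      f(k=1)
        f(k=0)
        -> return 0
      -> return 0
    -> return 0
  -> return 0
-> return 0

n_calls is incremented once per call. f is entered once for each k = 4, 3, 2, 1, 0 (the k <= 0 call returns without recursing), i.e. 4 + 1 calls.
n_calls = 5

Final answer: 5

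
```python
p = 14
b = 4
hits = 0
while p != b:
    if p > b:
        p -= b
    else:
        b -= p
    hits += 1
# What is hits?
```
Trace:
  p=14
  p=14, b=4
  p=14, b=4, hits=0
  p=10, b=4, hits=1
  p=6, b=4, hits=2
  p=2, b=4, hits=3
  p=2, b=2, hits=4

Final answer: 4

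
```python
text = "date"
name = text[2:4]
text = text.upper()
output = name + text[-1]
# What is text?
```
Trace:
  text='date'
  text='date', name='te'
  text='DATE', name='te'
  text='DATE', name='te', output='teE'

Final answer: 'DATE'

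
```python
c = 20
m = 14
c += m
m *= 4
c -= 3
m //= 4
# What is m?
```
Trace:
  c=20
  c=20, m=14
  c=34, m=14
  c=34, m=56
  c=31, m=56
  c=31, m=14

Final answer: 14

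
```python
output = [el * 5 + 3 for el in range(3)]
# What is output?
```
Trace:
  el=0
  el=1
  el=2
  output=[3, 8, 13]

Final answer: [3, 8, 13]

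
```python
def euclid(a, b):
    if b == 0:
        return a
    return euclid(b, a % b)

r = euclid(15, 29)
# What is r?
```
Call trace:
euclid(a=15, b=29)
  euclid(a=29, b=15)
    euclid(a=15, b=14)
      euclid(a=14, b=1)
        euclid(a=1, b=0)
        -> return 1
      -> return 1
    -> return 1
  -> return 1
-> return 1

Final answer: 1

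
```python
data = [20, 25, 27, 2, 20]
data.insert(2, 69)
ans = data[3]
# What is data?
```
Trace:
  data=[20, 25, 27, 2, 20]
  data=[20, 25, 69, 27, 2, 20]
  data=[20, 25, 69, 27, 2, 20], ans=27

Final answer: [20, 25, 69, 27, 2, 20]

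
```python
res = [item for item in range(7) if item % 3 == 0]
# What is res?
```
Trace:
  item=0
  item=1
  item=2
  item=3
  item=4
  item=5
  item=6
  res=[0, 3, 6]

Final answer: [0, 3, 6]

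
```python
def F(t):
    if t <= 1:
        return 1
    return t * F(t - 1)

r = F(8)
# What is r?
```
Call trace:
F(t=8)
  F(t=7)
    F(t=6)
      F(t=5)
        F(t=4)
          F(t=3)
            F(t=2)
              F(t=1)
              -> return 1
            -> return 2
          -> return 6
        -> return 24
      -> return 120
    -> return 720
  -> return 5040
-> return 40320

Final answer: 40320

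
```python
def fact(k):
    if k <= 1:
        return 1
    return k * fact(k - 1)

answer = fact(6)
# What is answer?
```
Call trace:
fact(k=6)
  fact(k=5)
    fact(k=4)
      fact(k=3)
        fact(k=2)
          fact(k=1)
          -> return 1
        -> return 2
      -> return 6
    -> return 24
  -> return 120
-> return 720

Final answer: 720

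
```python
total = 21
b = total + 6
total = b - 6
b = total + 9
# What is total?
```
Trace:
  total=21
  total=21, b=27
  total=21, b=27
  total=21, b=30

Final answer: 21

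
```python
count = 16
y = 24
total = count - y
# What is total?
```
Trace:
  count=16
  count=16, y=24
  count=16, y=24, total=-8

Final answer: -8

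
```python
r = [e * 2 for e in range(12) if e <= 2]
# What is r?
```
Trace:
  e=0
  e=1
  e=2
  e=3
  e=4
  e=5
  e=6
  e=7
  e=8
  e=9
  e=10
  e=11
  r=[0, 2, 4]

Final answer: [0, 2, 4]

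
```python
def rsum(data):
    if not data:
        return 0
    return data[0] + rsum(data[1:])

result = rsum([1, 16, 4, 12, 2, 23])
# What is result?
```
Call trace:
rsum(data=[1, 16, 4, 12, 2, 23])
  rsum(data=[16, 4, 12, 2, 23])
    rsum(data=[4, 12, 2, 23])
      rsum(data=[12, 2, 23])
        rsum(data=[2, 23])
          rsum(data=[23])
            rsum(data=[])
            -> return 0
          -> return 23
        -> return 25
      -> return 37
    -> return 41
  -> return 57
-> return 58

Final answer: 58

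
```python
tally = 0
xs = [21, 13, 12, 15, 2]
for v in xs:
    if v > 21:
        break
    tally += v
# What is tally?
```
Trace:
  tally=0
  tally=21, v=21
  tally=34, v=13
  tally=46, v=12
  tally=61, v=15
  tally=63, v=2

Final answer: 63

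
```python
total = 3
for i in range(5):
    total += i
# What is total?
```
Trace:
  total=3
  total=3, i=0
  total=4, i=1
  total=6, i=2
  total=9, i=3
  total=13, i=4

Final answer: 13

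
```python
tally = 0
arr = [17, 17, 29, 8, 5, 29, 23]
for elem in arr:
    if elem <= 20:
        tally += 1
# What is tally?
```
Trace:
  tally=0
  tally=1, elem=17
  tally=2, elem=17
  tally=2, elem=29
  tally=3, elem=8
  tally=4, elem=5
  tally=4, elem=29
  tally=4, elem=23

Final answer: 4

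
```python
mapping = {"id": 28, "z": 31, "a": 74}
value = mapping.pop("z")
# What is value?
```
Trace:
  mapping={'id': 28, 'z': 31, 'a': 74}
  mapping={'id': 28, 'a': 74}, value=31

Final answer: 31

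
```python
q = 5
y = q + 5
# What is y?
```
Trace:
  q=5
  q=5, y=10

Final answer: 10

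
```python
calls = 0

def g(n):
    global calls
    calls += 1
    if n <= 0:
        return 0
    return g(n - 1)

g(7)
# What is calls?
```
Call trace:
g(n=7)
  g(n=6)
    g(n=5)
      g(n=4)
        g(n=3)
          g(n=2)
            g(n=1)
              g(n=0)
              -> return 0
            -> return 0
          -> return 0
        -> return 0
      -> return 0
    -> return 0
  -> return 0
-> return 0

calls is incremented once per call. g is entered once for each n = 7, 6, 5, 4, 3, 2, 1, 0 (the n <= 0 call returns without recursing), i.e. 7 + 1 calls.
calls = 8

Final answer: 8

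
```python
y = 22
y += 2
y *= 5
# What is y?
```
Trace:
  y=22
  y=24
  y=120

Final answer: 120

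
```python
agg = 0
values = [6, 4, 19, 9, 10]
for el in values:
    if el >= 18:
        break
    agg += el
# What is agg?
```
Trace:
  agg=0
  agg=6, el=6
  agg=10, el=4
  agg=10, el=19

Final answer: 10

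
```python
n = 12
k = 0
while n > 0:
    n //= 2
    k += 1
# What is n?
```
Trace:
  n=12
  n=12, k=0
  n=6, k=1
  n=3, k=2
  n=1, k=3
  n=0, k=4

Final answer: 0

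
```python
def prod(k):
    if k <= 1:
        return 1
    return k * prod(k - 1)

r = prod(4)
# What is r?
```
Call trace:
prod(k=4)
  prod(k=3)
    prod(k=2)
      prod(k=1)
      -> return 1
    -> return 2
  -> return 6
-> return 24

Final answer: 24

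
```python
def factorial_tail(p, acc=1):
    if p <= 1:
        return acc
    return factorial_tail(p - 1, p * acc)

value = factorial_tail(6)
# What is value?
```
Call trace:
factorial_tail(p=6, acc=1)
  factorial_tail(p=5, acc=6)
    factorial_tail(p=4, acc=30)
      factorial_tail(p=3, acc=120)
        factorial_tail(p=2, acc=360)
          factorial_tail(p=1, acc=720)
          -> return 720
        -> return 720
      -> return 720
    -> return 720
  -> return 720
-> return 720

Final answer: 720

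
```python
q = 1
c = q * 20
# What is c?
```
Trace:
  q=1
  q=1, c=20

Final answer: 20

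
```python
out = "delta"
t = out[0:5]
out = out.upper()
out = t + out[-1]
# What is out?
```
Trace:
  out='delta'
  out='delta', t='delta'
  out='DELTA', t='delta'
  out='deltaA', t='delta'

Final answer: 'deltaA'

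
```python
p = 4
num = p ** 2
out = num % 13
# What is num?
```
Trace:
  p=4
  p=4, num=16
  p=4, num=16, out=3

Final answer: 16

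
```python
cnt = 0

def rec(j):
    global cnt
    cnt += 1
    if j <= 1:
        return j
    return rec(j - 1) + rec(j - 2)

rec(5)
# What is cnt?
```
Call trace (a repeated sub-call is expanded the first time; later identical calls just restate its return value):
rec(j=5)
  rec(j=4)
    rec(j=3)
      rec(j=2)
        rec(j=1)
        -> return 1
        rec(j=0)
        -> return 0
      -> return 1
      rec(j=1)
      -> return 1
    -> return 2
    rec(j=2) -> return 1  (same call as traced above)
  -> return 3
  rec(j=3) -> return 2  (same call as traced above)
-> return 5

cnt is incremented once per call, so count the calls in each subtree. Let C(j) = number of calls made by rec(j).
C(0) = C(1) = 1 (base case, no recursion); C(j) = 1 + C(j - 1) + C(j - 2) otherwise.
C(2) = 1 + C(1) + C(0) = 1 + 1 + 1 = 3
C(3) = 1 + C(2) + C(1) = 1 + 3 + 1 = 5
C(4) = 1 + C(3) + C(2) = 1 + 5 + 3 = 9
C(5) = 1 + C(4) + C(3) = 1 + 9 + 5 = 15
cnt = C(5) = 15

Final answer: 15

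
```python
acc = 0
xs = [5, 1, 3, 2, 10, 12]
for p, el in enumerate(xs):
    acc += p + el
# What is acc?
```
Trace:
  acc=0
  acc=5, p=0, el=5
  acc=7, p=1, el=1
  acc=12, p=2, el=3
  acc=17, p=3, el=2
  acc=31, p=4, el=10
  acc=48, p=5, el=12

Final answer: 48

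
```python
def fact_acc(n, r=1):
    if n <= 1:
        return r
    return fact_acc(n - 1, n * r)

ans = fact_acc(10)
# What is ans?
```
Call trace:
fact_acc(n=10, r=1)
  fact_acc(n=9, r=10)
    fact_acc(n=8, r=90)
      fact_acc(n=7, r=720)
        fact_acc(n=6, r=5040)
          fact_acc(n=5, r=30240)
            fact_acc(n=4, r=151200)
              fact_acc(n=3, r=604800)
                fact_acc(n=2, r=1814400)
                  fact_acc(n=1, r=3628800)
                  -> return 3628800
                -> return 3628800
              -> return 3628800
            -> return 3628800
          -> return 3628800
        -> return 3628800
      -> return 3628800
    -> return 3628800
  -> return 3628800
-> return 3628800

Final answer: 3628800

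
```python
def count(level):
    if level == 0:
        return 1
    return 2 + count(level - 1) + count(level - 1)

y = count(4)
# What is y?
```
Call trace (a repeated sub-call is expanded the first time; later identical calls just restate its return value):
count(level=4)
  count(level=3)
    count(level=2)
      count(level=1)
        count(level=0)
        -> return 1
        count(level=0)
        -> return 1
      -> return 4
      count(level=1) -> return 4  (same call as traced above)
    -> return 10
    count(level=2) -> return 10  (same call as traced above)
  -> return 22
  count(level=3) -> return 22  (same call as traced above)
-> return 46

Final answer: 46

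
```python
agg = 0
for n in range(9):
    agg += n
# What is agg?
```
Trace:
  agg=0
  agg=0, n=0
  agg=1, n=1
  agg=3, n=2
  agg=6, n=3
  agg=10, n=4
  agg=15, n=5
  agg=21, n=6
  agg=28, n=7
  agg=36, n=8

Final answer: 36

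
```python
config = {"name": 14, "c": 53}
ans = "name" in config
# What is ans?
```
Trace:
  config={'name': 14, 'c': 53}
  config={'name': 14, 'c': 53}, ans=True

Final answer: True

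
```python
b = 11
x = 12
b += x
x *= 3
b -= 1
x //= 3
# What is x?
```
Trace:
  b=11
  b=11, x=12
  b=23, x=12
  b=23, x=36
  b=22, x=36
  b=22, x=12

Final answer: 12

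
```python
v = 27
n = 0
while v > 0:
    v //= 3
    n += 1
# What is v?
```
Trace:
  v=27
  v=27, n=0
  v=9, n=1
  v=3, n=2
  v=1, n=3
  v=0, n=4

Final answer: 0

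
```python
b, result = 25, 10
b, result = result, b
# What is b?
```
Trace:
  b=25, result=10
  b=10, result=25

Final answer: 10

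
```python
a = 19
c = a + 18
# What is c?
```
Trace:
  a=19
  a=19, c=37

Final answer: 37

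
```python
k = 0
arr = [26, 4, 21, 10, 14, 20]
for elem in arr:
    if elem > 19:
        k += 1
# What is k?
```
Trace:
  k=0
  k=1, elem=26
  k=1, elem=4
  k=2, elem=21
  k=2, elem=10
  k=2, elem=14
  k=3, elem=20

Final answer: 3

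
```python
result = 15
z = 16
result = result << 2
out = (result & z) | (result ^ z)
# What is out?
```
Trace:
  result=15
  result=15, z=16
  result=60, z=16
  result=60, z=16, out=60

Final answer: 60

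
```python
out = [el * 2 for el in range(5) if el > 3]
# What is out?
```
Trace:
  el=0
  el=1
  el=2
  el=3
  el=4
  out=[8]

Final answer: [8]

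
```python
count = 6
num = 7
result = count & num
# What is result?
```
Trace:
  count=6
  count=6, num=7
  count=6, num=7, result=6

Final answer: 6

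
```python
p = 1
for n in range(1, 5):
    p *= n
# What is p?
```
Trace:
  p=1
  p=1, n=1
  p=2, n=2
  p=6, n=3
  p=24, n=4

Final answer: 24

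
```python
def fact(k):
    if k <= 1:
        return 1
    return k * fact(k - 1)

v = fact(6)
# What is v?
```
Call trace:
fact(k=6)
  fact(k=5)
    fact(k=4)
      fact(k=3)
        fact(k=2)
          fact(k=1)
          -> return 1
        -> return 2
      -> return 6
    -> return 24
  -> return 120
-> return 720

Final answer: 720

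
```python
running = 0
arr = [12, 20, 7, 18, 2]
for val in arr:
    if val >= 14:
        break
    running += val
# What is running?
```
Trace:
  running=0
  running=12, val=12
  running=12, val=20

Final answer: 12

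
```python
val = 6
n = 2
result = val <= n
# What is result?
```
Trace:
  val=6
  val=6, n=2
  val=6, n=2, result=False

Final answer: False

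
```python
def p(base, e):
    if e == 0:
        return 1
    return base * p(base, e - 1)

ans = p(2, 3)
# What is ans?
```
Call trace:
p(base=2, e=3)
  p(base=2, e=2)
    p(base=2, e=1)
      p(base=2, e=0)
      -> return 1
    -> return 2
  -> return 4
-> return 8

Final answer: 8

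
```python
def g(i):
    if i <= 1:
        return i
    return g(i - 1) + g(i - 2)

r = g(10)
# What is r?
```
Call trace (a repeated sub-call is expanded the first time; later identical calls just restate its return value):
g(i=10)
  g(i=9)
    g(i=8)
      g(i=7)
        g(i=6)
          g(i=5)
            g(i=4)
              g(i=3)
                g(i=2)
                  g(i=1)
                  -> return 1
                  g(i=0)
                  -> return 0
                -> return 1
                g(i=1)
                -> return 1
              -> return 2
              g(i=2) -> return 1  (same call as traced above)
            -> return 3
            g(i=3) -> return 2  (same call as traced above)
          -> return 5
          g(i=4) -> return 3  (same call as traced above)
        -> return 8
        g(i=5) -> return 5  (same call as traced above)
      -> return 13
      g(i=6) -> return 8  (same call as traced above)
    -> return 21
    g(i=7) -> return 13  (same call as traced above)
  -> return 34
  g(i=8) -> return 21  (same call as traced above)
-> return 55

Final answer: 55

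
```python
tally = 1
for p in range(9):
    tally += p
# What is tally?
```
Trace:
  tally=1
  tally=1, p=0
  tally=2, p=1
  tally=4, p=2
  tally=7, p=3
  tally=11, p=4
  tally=16, p=5
  tally=22, p=6
  tally=29, p=7
  tally=37, p=8

Final answer: 37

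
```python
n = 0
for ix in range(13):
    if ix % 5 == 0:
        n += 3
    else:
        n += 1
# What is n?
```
Trace:
  n=0
  n=3, ix=0
  n=4, ix=1
  n=5, ix=2
  n=6, ix=3
  n=7, ix=4
  n=10, ix=5
  n=11, ix=6
  n=12, ix=7
  n=13, ix=8
  n=14, ix=9
  n=17, ix=10
  n=18, ix=11
  n=19, ix=12

Final answer: 19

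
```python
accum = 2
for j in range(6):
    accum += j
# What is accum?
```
Trace:
  accum=2
  accum=2, j=0
  accum=3, j=1
  accum=5, j=2
  accum=8, j=3
  accum=12, j=4
  accum=17, j=5

Final answer: 17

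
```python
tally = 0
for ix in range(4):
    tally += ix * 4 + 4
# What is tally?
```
Trace:
  tally=0
  tally=4, ix=0
  tally=12, ix=1
  tally=24, ix=2
  tally=40, ix=3

Final answer: 40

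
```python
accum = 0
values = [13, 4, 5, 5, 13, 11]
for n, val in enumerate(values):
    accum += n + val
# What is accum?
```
Trace:
  accum=0
  accum=13, n=0, val=13
  accum=18, n=1, val=4
  accum=25, n=2, val=5
  accum=33, n=3, val=5
  accum=50, n=4, val=13
  accum=66, n=5, val=11

Final answer: 66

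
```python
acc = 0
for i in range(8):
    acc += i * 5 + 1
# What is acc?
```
Trace:
  acc=0
  acc=1, i=0
  acc=7, i=1
  acc=18, i=2
  acc=34, i=3
  acc=55, i=4
  acc=81, i=5
  acc=112, i=6
  acc=148, i=7

Final answer: 148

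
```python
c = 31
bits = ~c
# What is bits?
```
Trace:
  c=31
  c=31, bits=-32

Final answer: -32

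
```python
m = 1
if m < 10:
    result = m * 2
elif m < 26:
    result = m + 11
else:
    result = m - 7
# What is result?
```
Trace:
  m=1
  m=1, result=2

Final answer: 2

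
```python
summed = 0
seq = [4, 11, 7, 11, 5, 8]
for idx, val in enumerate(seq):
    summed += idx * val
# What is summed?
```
Trace:
  summed=0
  summed=0, idx=0, val=4
  summed=11, idx=1, val=11
  summed=25, idx=2, val=7
  summed=58, idx=3, val=11
  summed=78, idx=4, val=5
  summed=118, idx=5, val=8

Final answer: 118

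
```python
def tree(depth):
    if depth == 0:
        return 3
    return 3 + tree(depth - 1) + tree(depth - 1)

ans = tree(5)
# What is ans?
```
Call trace (a repeated sub-call is expanded the first time; later identical calls just restate its return value):
tree(depth=5)
  tree(depth=4)
    tree(depth=3)
      tree(depth=2)
        tree(depth=1)
          tree(depth=0)
          -> return 3
          tree(depth=0)
          -> return 3
        -> return 9
        tree(depth=1) -> return 9  (same call as traced above)
      -> return 21
      tree(depth=2) -> return 21  (same call as traced above)
    -> return 45
    tree(depth=3) -> return 45  (same call as traced above)
  -> return 93
  tree(depth=4) -> return 93  (same call as traced above)
-> return 189

Final answer: 189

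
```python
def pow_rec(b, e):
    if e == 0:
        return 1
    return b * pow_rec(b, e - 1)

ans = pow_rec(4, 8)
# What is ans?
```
Call trace:
pow_rec(b=4, e=8)
  pow_rec(b=4, e=7)
    pow_rec(b=4, e=6)
      pow_rec(b=4, e=5)
        pow_rec(b=4, e=4)
          pow_rec(b=4, e=3)
            pow_rec(b=4, e=2)
              pow_rec(b=4, e=1)
                pow_rec(b=4, e=0)
                -> return 1
              -> return 4
            -> return 16
          -> return 64
        -> return 256
      -> return 1024
    -> return 4096
  -> return 16384
-> return 65536

Final answer: 65536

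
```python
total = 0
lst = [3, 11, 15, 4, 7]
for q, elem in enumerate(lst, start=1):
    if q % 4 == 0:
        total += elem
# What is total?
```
Trace:
  total=0
  total=0, q=1, elem=3
  total=0, q=2, elem=11
  total=0, q=3, elem=15
  total=4, q=4, elem=4
  total=4, q=5, elem=7

Final answer: 4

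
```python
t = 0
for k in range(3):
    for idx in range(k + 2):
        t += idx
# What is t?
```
Trace:
  t=0
  t=0, k=0, idx=0
  t=1, k=0, idx=1
  t=1, k=1, idx=0
  t=2, k=1, idx=1
  t=4, k=1, idx=2
  t=4, k=2, idx=0
  t=5, k=2, idx=1
  t=7, k=2, idx=2
  t=10, k=2, idx=3

Final answer: 10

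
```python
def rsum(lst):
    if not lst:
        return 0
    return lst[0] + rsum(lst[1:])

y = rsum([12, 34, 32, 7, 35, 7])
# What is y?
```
Call trace:
rsum(lst=[12, 34, 32, 7, 35, 7])
  rsum(lst=[34, 32, 7, 35, 7])
    rsum(lst=[32, 7, 35, 7])
      rsum(lst=[7, 35, 7])
        rsum(lst=[35, 7])
          rsum(lst=[7])
            rsum(lst=[])
            -> return 0
          -> return 7
        -> return 42
      -> return 49
    -> return 81
  -> return 115
-> return 127

Final answer: 127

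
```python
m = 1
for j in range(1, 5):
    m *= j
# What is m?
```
Trace:
  m=1
  m=1, j=1
  m=2, j=2
  m=6, j=3
  m=24, j=4

Final answer: 24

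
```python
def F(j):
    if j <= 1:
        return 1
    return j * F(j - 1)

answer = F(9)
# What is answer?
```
Call trace:
F(j=9)
  F(j=8)
    F(j=7)
      F(j=6)
        F(j=5)
          F(j=4)
            F(j=3)
              F(j=2)
                F(j=1)
                -> return 1
              -> return 2
            -> return 6
          -> return 24
        -> return 120
      -> return 720
    -> return 5040
  -> return 40320
-> return 362880

Final answer: 362880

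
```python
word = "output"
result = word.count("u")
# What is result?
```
Trace:
  word='output'
  word='output', result=2

Final answer: 2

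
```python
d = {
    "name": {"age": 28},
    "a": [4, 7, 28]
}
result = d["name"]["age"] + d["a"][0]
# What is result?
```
Trace:
  d={'name': {'age': 28}, 'a': [4, 7, 28]}
  d={'name': {'age': 28}, 'a': [4, 7, 28]}, result=32

Final answer: 32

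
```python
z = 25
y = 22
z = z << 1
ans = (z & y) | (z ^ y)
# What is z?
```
Trace:
  z=25
  z=25, y=22
  z=50, y=22
  z=50, y=22, ans=54

Final answer: 50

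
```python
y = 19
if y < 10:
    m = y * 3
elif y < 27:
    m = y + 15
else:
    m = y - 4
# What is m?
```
Trace:
  y=19
  y=19, m=34

Final answer: 34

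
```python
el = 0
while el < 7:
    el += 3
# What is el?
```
Trace:
  el=0
  el=3
  el=6
  el=9

Final answer: 9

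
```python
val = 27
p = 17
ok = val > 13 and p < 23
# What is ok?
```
Trace:
  val=27
  val=27, p=17
  val=27, p=17, ok=True

Final answer: True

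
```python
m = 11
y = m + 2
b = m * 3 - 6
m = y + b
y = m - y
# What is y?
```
Trace:
  m=11
  m=11, y=13
  m=11, y=13, b=27
  m=40, y=13, b=27
  m=40, y=27, b=27

Final answer: 27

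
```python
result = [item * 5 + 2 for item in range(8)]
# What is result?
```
Trace:
  item=0
  item=1
  item=2
  item=3
  item=4
  item=5
  item=6
  item=7
  result=[2, 7, 12, 17, 22, 27, 32, 37]

Final answer: [2, 7, 12, 17, 22, 27, 32, 37]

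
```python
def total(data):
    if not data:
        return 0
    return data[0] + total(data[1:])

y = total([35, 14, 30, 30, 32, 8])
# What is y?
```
Call trace:
total(data=[35, 14, 30, 30, 32, 8])
  total(data=[14, 30, 30, 32, 8])
    total(data=[30, 30, 32, 8])
      total(data=[30, 32, 8])
        total(data=[32, 8])
          total(data=[8])
            total(data=[])
            -> return 0
          -> return 8
        -> return 40
      -> return 70
    -> return 100
  -> return 114
-> return 149

Final answer: 149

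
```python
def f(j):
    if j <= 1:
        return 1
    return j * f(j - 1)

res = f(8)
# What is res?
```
Call trace:
f(j=8)
  f(j=7)
    f(j=6)
      f(j=5)
        f(j=4)
          f(j=3)
            f(j=2)
              f(j=1)
              -> return 1
            -> return 2
          -> return 6
        -> return 24
      -> return 120
    -> return 720
  -> return 5040
-> return 40320

Final answer: 40320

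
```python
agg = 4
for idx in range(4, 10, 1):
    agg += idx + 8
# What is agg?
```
Trace:
  agg=4
  agg=16, idx=4
  agg=29, idx=5
  agg=43, idx=6
  agg=58, idx=7
  agg=74, idx=8
  agg=91, idx=9

Final answer: 91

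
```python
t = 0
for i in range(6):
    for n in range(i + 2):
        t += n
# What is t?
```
Trace:
  t=0
  t=0, i=0, n=0
  t=1, i=0, n=1
  t=1, i=1, n=0
  t=2, i=1, n=1
  t=4, i=1, n=2
  t=4, i=2, n=0
  t=5, i=2, n=1
  t=7, i=2, n=2
  t=10, i=2, n=3
  t=10, i=3, n=0
  t=11, i=3, n=1
  t=13, i=3, n=2
  t=16, i=3, n=3
  t=20, i=3, n=4
  t=20, i=4, n=0
  t=21, i=4, n=1
  t=23, i=4, n=2
  t=26, i=4, n=3
  t=30, i=4, n=4
  t=35, i=4, n=5
  t=35, i=5, n=0
  t=36, i=5, n=1
  t=38, i=5, n=2
  t=41, i=5, n=3
  t=45, i=5, n=4
  t=50, i=5, n=5
  t=56, i=5, n=6

Final answer: 56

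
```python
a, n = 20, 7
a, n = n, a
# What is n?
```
Trace:
  a=20, n=7
  a=7, n=20

Final answer: 20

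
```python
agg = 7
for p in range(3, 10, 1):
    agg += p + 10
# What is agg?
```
Trace:
  agg=7
  agg=20, p=3
  agg=34, p=4
  agg=49, p=5
  agg=65, p=6
  agg=82, p=7
  agg=100, p=8
  agg=119, p=9

Final answer: 119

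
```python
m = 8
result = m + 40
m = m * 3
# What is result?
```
Trace:
  m=8
  m=8, result=48
  m=24, result=48

Final answer: 48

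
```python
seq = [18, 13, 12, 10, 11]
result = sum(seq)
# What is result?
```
Trace:
  seq=[18, 13, 12, 10, 11]
  seq=[18, 13, 12, 10, 11], result=64

Final answer: 64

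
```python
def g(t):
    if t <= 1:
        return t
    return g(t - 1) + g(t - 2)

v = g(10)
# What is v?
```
Call trace (a repeated sub-call is expanded the first time; later identical calls just restate its return value):
g(t=10)
  g(t=9)
    g(t=8)
      g(t=7)
        g(t=6)
          g(t=5)
            g(t=4)
              g(t=3)
                g(t=2)
                  g(t=1)
                  -> return 1
                  g(t=0)
                  -> return 0
                -> return 1
                g(t=1)
                -> return 1
              -> return 2
              g(t=2) -> return 1  (same call as traced above)
            -> return 3
            g(t=3) -> return 2  (same call as traced above)
          -> return 5
          g(t=4) -> return 3  (same call as traced above)
        -> return 8
        g(t=5) -> return 5  (same call as traced above)
      -> return 13
      g(t=6) -> return 8  (same call as traced above)
    -> return 21
    g(t=7) -> return 13  (same call as traced above)
  -> return 34
  g(t=8) -> return 21  (same call as traced above)
-> return 55

Final answer: 55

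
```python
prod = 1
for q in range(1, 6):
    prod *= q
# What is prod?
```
Trace:
  prod=1
  prod=1, q=1
  prod=2, q=2
  prod=6, q=3
  prod=24, q=4
  prod=120, q=5

Final answer: 120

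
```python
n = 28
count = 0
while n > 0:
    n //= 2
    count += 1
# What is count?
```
Trace:
  n=28
  n=28, count=0
  n=14, count=1
  n=7, count=2
  n=3, count=3
  n=1, count=4
  n=0, count=5

Final answer: 5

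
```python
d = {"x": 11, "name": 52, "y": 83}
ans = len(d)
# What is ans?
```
Trace:
  d={'x': 11, 'name': 52, 'y': 83}
  d={'x': 11, 'name': 52, 'y': 83}, ans=3

Final answer: 3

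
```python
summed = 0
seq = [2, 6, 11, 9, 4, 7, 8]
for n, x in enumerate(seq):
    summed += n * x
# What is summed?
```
Trace:
  summed=0
  summed=0, n=0, x=2
  summed=6, n=1, x=6
  summed=28, n=2, x=11
  summed=55, n=3, x=9
  summed=71, n=4, x=4
  summed=106, n=5, x=7
  summed=154, n=6, x=8

Final answer: 154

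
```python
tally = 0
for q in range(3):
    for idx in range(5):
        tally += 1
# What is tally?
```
Trace:
  tally=0
  tally=1, q=0, idx=0
  tally=2, q=0, idx=1
  tally=3, q=0, idx=2
  tally=4, q=0, idx=3
  tally=5, q=0, idx=4
  tally=6, q=1, idx=0
  tally=7, q=1, idx=1
  tally=8, q=1, idx=2
  tally=9, q=1, idx=3
  tally=10, q=1, idx=4
  tally=11, q=2, idx=0
  tally=12, q=2, idx=1
  tally=13, q=2, idx=2
  tally=14, q=2, idx=3
  tally=15, q=2, idx=4

Final answer: 15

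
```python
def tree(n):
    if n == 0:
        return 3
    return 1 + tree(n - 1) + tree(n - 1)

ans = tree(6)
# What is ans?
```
Call trace (a repeated sub-call is expanded the first time; later identical calls just restate its return value):
tree(n=6)
  tree(n=5)
    tree(n=4)
      tree(n=3)
        tree(n=2)
          tree(n=1)
            tree(n=0)
            -> return 3
            tree(n=0)
            -> return 3
          -> return 7
          tree(n=1) -> return 7  (same call as traced above)
        -> return 15
        tree(n=2) -> return 15  (same call as traced above)
      -> return 31
      tree(n=3) -> return 31  (same call as traced above)
    -> return 63
    tree(n=4) -> return 63  (same call as traced above)
  -> return 127
  tree(n=5) -> return 127  (same call as traced above)
-> return 255

Final answer: 255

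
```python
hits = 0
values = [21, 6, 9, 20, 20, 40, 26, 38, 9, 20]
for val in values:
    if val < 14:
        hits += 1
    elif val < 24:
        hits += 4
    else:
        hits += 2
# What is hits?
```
Trace:
  hits=0
  hits=4, val=21
  hits=5, val=6
  hits=6, val=9
  hits=10, val=20
  hits=14, val=20
  hits=16, val=40
  hits=18, val=26
  hits=20, val=38
  hits=21, val=9
  hits=25, val=20

Final answer: 25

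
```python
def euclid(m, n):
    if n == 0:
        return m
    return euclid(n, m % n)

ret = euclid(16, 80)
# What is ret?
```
Call trace:
euclid(m=16, n=80)
  euclid(m=80, n=16)
    euclid(m=16, n=0)
    -> return 16
  -> return 16
-> return 16

Final answer: 16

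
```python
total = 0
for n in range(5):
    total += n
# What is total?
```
Trace:
  total=0
  total=0, n=0
  total=1, n=1
  total=3, n=2
  total=6, n=3
  total=10, n=4

Final answer: 10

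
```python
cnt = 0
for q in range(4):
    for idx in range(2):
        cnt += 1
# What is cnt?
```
Trace:
  cnt=0
  cnt=1, q=0, idx=0
  cnt=2, q=0, idx=1
  cnt=3, q=1, idx=0
  cnt=4, q=1, idx=1
  cnt=5, q=2, idx=0
  cnt=6, q=2, idx=1
  cnt=7, q=3, idx=0
  cnt=8, q=3, idx=1

Final answer: 8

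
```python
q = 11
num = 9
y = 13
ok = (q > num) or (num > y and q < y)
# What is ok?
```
Trace:
  q=11
  q=11, num=9
  q=11, num=9, y=13
  q=11, num=9, y=13, ok=True

Final answer: True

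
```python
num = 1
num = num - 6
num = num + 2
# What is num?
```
Trace:
  num=1
  num=-5
  num=-3

Final answer: -3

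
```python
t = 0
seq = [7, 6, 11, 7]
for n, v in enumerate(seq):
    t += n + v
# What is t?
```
Trace:
  t=0
  t=7, n=0, v=7
  t=14, n=1, v=6
  t=27, n=2, v=11
  t=37, n=3, v=7

Final answer: 37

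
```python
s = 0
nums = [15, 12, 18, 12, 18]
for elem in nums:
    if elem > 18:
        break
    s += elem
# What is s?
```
Trace:
  s=0
  s=15, elem=15
  s=27, elem=12
  s=45, elem=18
  s=57, elem=12
  s=75, elem=18

Final answer: 75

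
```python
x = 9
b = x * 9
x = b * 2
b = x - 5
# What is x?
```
Trace:
  x=9
  x=9, b=81
  x=162, b=81
  x=162, b=157

Final answer: 162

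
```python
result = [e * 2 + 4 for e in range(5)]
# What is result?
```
Trace:
  e=0
  e=1
  e=2
  e=3
  e=4
  result=[4, 6, 8, 10, 12]

Final answer: [4, 6, 8, 10, 12]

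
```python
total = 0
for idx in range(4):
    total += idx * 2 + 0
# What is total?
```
Trace:
  total=0
  total=0, idx=0
  total=2, idx=1
  total=6, idx=2
  total=12, idx=3

Final answer: 12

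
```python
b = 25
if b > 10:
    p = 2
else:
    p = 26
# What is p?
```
Trace:
  b=25
  b=25, p=2

Final answer: 2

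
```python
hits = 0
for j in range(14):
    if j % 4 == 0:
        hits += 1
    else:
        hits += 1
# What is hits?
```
Trace:
  hits=0
  hits=1, j=0
  hits=2, j=1
  hits=3, j=2
  hits=4, j=3
  hits=5, j=4
  hits=6, j=5
  hits=7, j=6
  hits=8, j=7
  hits=9, j=8
  hits=10, j=9
  hits=11, j=10
  hits=12, j=11
  hits=13, j=12
  hits=14, j=13

Final answer: 14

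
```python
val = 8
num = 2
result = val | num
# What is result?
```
Trace:
  val=8
  val=8, num=2
  val=8, num=2, result=10

Final answer: 10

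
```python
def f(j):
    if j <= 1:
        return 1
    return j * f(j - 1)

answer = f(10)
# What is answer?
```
Call trace:
f(j=10)
  f(j=9)
    f(j=8)
      f(j=7)
        f(j=6)
          f(j=5)
            f(j=4)
              f(j=3)
                f(j=2)
                  f(j=1)
                  -> return 1
                -> return 2
              -> return 6
            -> return 24
          -> return 120
        -> return 720
      -> return 5040
    -> return 40320
  -> return 362880
-> return 3628800

Final answer: 3628800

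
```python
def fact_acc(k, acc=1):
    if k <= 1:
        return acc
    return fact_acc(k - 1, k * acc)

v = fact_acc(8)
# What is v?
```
Call trace:
fact_acc(k=8, acc=1)
  fact_acc(k=7, acc=8)
    fact_acc(k=6, acc=56)
      fact_acc(k=5, acc=336)
        fact_acc(k=4, acc=1680)
          fact_acc(k=3, acc=6720)
            fact_acc(k=2, acc=20160)
              fact_acc(k=1, acc=40320)
              -> return 40320
            -> return 40320
          -> return 40320
        -> return 40320
      -> return 40320
    -> return 40320
  -> return 40320
-> return 40320

Final answer: 40320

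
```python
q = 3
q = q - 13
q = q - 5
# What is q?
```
Trace:
  q=3
  q=-10
  q=-15

Final answer: -15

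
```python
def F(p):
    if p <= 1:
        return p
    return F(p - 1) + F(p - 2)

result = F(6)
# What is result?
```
Call trace (a repeated sub-call is expanded the first time; later identical calls just restate its return value):
F(p=6)
  F(p=5)
    F(p=4)
      F(p=3)
        F(p=2)
          F(p=1)
          -> return 1
          F(p=0)
          -> return 0
        -> return 1
        F(p=1)
        -> return 1
      -> return 2
      F(p=2) -> return 1  (same call as traced above)
    -> return 3
    F(p=3) -> return 2  (same call as traced above)
  -> return 5
  F(p=4) -> return 3  (same call as traced above)
-> return 8

Final answer: 8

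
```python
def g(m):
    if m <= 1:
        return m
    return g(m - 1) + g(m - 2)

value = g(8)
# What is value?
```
Call trace (a repeated sub-call is expanded the first time; later identical calls just restate its return value):
g(m=8)
  g(m=7)
    g(m=6)
      g(m=5)
        g(m=4)
          g(m=3)
            g(m=2)
              g(m=1)
              -> return 1
              g(m=0)
              -> return 0
            -> return 1
            g(m=1)
            -> return 1
          -> return 2
          g(m=2) -> return 1  (same call as traced above)
        -> return 3
        g(m=3) -> return 2  (same call as traced above)
      -> return 5
      g(m=4) -> return 3  (same call as traced above)
    -> return 8
    g(m=5) -> return 5  (same call as traced above)
  -> return 13
  g(m=6) -> return 8  (same call as traced above)
-> return 21

Final answer: 21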